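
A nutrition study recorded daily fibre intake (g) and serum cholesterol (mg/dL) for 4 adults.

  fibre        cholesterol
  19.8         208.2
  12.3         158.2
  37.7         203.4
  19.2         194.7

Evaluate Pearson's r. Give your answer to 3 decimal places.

0.630

n = 4, Σx = 89, Σy = 764.5, Σx² = 2333.26, Σy² = 147654.13, Σxy = 17474.64
nΣxy − ΣxΣy = 69898.56 − 68040.5 = 1858.06
nΣx² − (Σx)² = 9333.04 − 7921 = 1412.04; nΣy² − (Σy)² = 590616.52 − 584460.25 = 6156.27
r = 1858.06 / √(1412.04 × 6156.27) = 1858.06 / 2948.3723 ≈ 0.630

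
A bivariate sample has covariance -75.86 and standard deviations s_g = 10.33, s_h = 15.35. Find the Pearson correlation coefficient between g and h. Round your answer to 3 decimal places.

r = Cov(g,h) / (s_g · s_h) = -75.86 / (10.33 × 15.35)
  = -75.86 / 158.5655 ≈ -0.478

-0.478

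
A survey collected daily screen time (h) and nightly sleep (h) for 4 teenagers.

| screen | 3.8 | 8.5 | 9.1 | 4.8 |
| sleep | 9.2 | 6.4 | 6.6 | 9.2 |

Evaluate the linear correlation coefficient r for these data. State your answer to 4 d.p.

n = 4, Σx = 26.2, Σy = 31.4, Σx² = 192.54, Σy² = 253.8, Σxy = 193.58
nΣxy − ΣxΣy = 774.32 − 822.68 = -48.36
nΣx² − (Σx)² = 770.16 − 686.44 = 83.72; nΣy² − (Σy)² = 1015.2 − 985.96 = 29.24
r = -48.36 / √(83.72 × 29.24) = -48.36 / 49.4770 ≈ -0.9774

-0.9774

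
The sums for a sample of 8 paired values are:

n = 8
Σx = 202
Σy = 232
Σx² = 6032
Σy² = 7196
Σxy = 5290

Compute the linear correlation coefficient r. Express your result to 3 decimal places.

r = (nΣxy − ΣxΣy) / √[(nΣx² − (Σx)²)(nΣy² − (Σy)²)]
Numerator: 8×5290 − 202×232 = -4544
Denominator: √[(48256 − 40804)(57568 − 53824)] = √[7452 × 3744] = 5282.0723
r = -4544 / 5282.0723 ≈ -0.860

-0.860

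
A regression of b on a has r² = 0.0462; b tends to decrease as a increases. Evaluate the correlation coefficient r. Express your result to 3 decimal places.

-0.215

|r| = √0.0462 = 0.215
The association is negative, so r = −0.215.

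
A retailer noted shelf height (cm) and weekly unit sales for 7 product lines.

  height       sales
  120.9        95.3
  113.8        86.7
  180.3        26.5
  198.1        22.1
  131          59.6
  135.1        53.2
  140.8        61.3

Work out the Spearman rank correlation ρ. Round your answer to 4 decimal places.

Rank height: 2, 1, 6, 7, 3, 4, 5
Rank sales: 7, 6, 2, 1, 4, 3, 5
d = rank(height) − rank(sales): -5, -5, 4, 6, -1, 1, 0; Σd² = 104
ρ = 1 − 6Σd² / [n(n²−1)] = 1 − 6×104 / (7×48) = 1 − 624/336 ≈ -0.8571

-0.8571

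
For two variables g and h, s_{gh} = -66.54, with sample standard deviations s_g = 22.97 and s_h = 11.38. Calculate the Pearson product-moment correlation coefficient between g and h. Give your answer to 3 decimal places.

r = Cov(g,h) / (s_g · s_h) = -66.54 / (22.97 × 11.38)
  = -66.54 / 261.3986 ≈ -0.255

-0.255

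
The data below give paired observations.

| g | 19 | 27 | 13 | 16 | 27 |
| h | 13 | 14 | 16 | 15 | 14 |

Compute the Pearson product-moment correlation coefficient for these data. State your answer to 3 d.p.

n = 5, Σg = 102, Σh = 72, Σg² = 2244, Σh² = 1042, Σgh = 1451
nΣgh − ΣgΣh = 7255 − 7344 = -89
nΣg² − (Σg)² = 11220 − 10404 = 816; nΣh² − (Σh)² = 5210 − 5184 = 26
r = -89 / √(816 × 26) = -89 / 145.6571 ≈ -0.611

-0.611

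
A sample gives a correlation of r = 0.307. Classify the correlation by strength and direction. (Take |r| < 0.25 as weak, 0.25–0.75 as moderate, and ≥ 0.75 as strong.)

r = 0.307 > 0 so the relationship is positive.
|r| = 0.307, which falls in the moderate range.

moderate positive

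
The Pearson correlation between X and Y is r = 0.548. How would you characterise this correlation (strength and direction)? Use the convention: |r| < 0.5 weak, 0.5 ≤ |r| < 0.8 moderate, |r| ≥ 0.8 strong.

moderate positive

r = 0.548 > 0 so the relationship is positive.
|r| = 0.548, which falls in the moderate range.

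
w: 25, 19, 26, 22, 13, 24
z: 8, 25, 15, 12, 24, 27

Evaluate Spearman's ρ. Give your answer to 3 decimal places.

-0.371

Rank w: 5, 2, 6, 3, 1, 4
Rank z: 1, 5, 3, 2, 4, 6
d = rank(w) − rank(z): 4, -3, 3, 1, -3, -2; Σd² = 48
ρ = 1 − 6Σd² / [n(n²−1)] = 1 − 6×48 / (6×35) = 1 − 288/210 ≈ -0.371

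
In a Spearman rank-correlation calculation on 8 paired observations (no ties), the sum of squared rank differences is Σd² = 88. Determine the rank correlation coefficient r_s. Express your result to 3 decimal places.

ρ = 1 − 6Σd² / [n(n²−1)] = 1 − 6×88 / (8×63)
  = 1 − 528/504 = 1 − 1.0476 ≈ -0.048

-0.048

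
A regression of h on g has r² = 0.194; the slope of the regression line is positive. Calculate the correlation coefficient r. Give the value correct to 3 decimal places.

|r| = √0.194 = 0.440
The association is positive, so r = 0.440.

0.440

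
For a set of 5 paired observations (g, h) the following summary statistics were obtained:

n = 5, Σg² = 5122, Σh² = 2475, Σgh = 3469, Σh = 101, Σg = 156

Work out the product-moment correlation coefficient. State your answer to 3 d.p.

0.955

r = (nΣgh − ΣgΣh) / √[(nΣg² − (Σg)²)(nΣh² − (Σh)²)]
Numerator: 5×3469 − 156×101 = 1589
Denominator: √[(25610 − 24336)(12375 − 10201)] = √[1274 × 2174] = 1664.2344
r = 1589 / 1664.2344 ≈ 0.955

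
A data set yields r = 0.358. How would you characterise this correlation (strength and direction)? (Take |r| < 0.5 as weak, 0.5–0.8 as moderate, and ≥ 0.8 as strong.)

weak positive

r = 0.358 > 0 so the relationship is positive.
|r| = 0.358, which falls in the weak range.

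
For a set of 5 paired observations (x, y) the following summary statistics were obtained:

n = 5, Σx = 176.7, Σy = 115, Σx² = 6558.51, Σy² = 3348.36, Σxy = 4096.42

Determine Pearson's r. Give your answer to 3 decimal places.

0.069

r = (nΣxy − ΣxΣy) / √[(nΣx² − (Σx)²)(nΣy² − (Σy)²)]
Numerator: 5×4096.42 − 176.7×115 = 161.6
Denominator: √[(32792.55 − 31222.89)(16741.8 − 13225)] = √[1569.66 × 3516.8] = 2349.5064
r = 161.6 / 2349.5064 ≈ 0.069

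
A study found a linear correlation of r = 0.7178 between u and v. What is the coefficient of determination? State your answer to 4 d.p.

0.5152

r² = (0.7178)² = 0.5152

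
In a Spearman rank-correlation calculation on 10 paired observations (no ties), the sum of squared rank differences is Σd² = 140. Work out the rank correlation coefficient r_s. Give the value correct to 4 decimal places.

0.1515

ρ = 1 − 6Σd² / [n(n²−1)] = 1 − 6×140 / (10×99)
  = 1 − 840/990 = 1 − 0.84848 ≈ 0.1515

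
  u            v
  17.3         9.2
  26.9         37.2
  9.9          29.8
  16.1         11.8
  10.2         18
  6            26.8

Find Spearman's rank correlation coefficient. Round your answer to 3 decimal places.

-0.086

Rank u: 5, 6, 2, 4, 3, 1
Rank v: 1, 6, 5, 2, 3, 4
d = rank(u) − rank(v): 4, 0, -3, 2, 0, -3; Σd² = 38
ρ = 1 − 6Σd² / [n(n²−1)] = 1 − 6×38 / (6×35) = 1 − 228/210 ≈ -0.086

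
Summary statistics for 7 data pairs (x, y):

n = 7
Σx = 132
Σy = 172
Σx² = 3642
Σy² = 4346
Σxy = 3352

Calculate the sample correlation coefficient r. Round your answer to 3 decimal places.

r = (nΣxy − ΣxΣy) / √[(nΣx² − (Σx)²)(nΣy² − (Σy)²)]
Numerator: 7×3352 − 132×172 = 760
Denominator: √[(25494 − 17424)(30422 − 29584)] = √[8070 × 838] = 2600.5115
r = 760 / 2600.5115 ≈ 0.292

0.292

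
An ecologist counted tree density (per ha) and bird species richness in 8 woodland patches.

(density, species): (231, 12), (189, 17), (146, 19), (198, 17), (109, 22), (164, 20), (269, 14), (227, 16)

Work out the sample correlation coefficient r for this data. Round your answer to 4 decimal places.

n = 8, Σx = 1533, Σy = 137, Σx² = 312269, Σy² = 2419, Σxy = 25201
nΣxy − ΣxΣy = 201608 − 210021 = -8413
nΣx² − (Σx)² = 2498152 − 2350089 = 148063; nΣy² − (Σy)² = 19352 − 18769 = 583
r = -8413 / √(148063 × 583) = -8413 / 9290.8950 ≈ -0.9055

-0.9055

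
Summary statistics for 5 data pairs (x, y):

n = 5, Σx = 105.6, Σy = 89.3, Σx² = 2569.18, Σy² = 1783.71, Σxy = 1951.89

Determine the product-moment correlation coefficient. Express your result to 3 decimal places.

0.260

r = (nΣxy − ΣxΣy) / √[(nΣx² − (Σx)²)(nΣy² − (Σy)²)]
Numerator: 5×1951.89 − 105.6×89.3 = 329.37
Denominator: √[(12845.9 − 11151.36)(8918.55 − 7974.49)] = √[1694.54 × 944.06] = 1264.8112
r = 329.37 / 1264.8112 ≈ 0.260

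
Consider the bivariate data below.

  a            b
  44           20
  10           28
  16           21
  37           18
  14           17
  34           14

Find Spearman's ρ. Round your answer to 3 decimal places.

Rank a: 6, 1, 3, 5, 2, 4
Rank b: 4, 6, 5, 3, 2, 1
d = rank(a) − rank(b): 2, -5, -2, 2, 0, 3; Σd² = 46
ρ = 1 − 6Σd² / [n(n²−1)] = 1 − 6×46 / (6×35) = 1 − 276/210 ≈ -0.314

-0.314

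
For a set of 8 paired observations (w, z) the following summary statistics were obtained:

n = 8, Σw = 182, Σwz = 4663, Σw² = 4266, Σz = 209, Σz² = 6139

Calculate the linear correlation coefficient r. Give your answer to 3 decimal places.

r = (nΣwz − ΣwΣz) / √[(nΣw² − (Σw)²)(nΣz² − (Σz)²)]
Numerator: 8×4663 − 182×209 = -734
Denominator: √[(34128 − 33124)(49112 − 43681)] = √[1004 × 5431] = 2335.1068
r = -734 / 2335.1068 ≈ -0.314

-0.314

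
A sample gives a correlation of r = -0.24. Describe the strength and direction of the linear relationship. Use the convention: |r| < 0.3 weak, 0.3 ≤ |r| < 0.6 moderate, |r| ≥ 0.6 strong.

weak negative

r = -0.24 < 0 so the relationship is negative.
|r| = 0.24, which falls in the weak range.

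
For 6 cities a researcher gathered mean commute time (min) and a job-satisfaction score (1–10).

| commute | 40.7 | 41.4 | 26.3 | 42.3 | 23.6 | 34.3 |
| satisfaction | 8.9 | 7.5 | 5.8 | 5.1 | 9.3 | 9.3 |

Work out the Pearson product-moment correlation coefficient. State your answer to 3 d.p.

n = 6, Σx = 208.6, Σy = 45.9, Σx² = 7584.88, Σy² = 368.09, Σxy = 1579.47
nΣxy − ΣxΣy = 9476.82 − 9574.74 = -97.92
nΣx² − (Σx)² = 45509.28 − 43513.96 = 1995.32; nΣy² − (Σy)² = 2208.54 − 2106.81 = 101.73
r = -97.92 / √(1995.32 × 101.73) = -97.92 / 450.5373 ≈ -0.217

-0.217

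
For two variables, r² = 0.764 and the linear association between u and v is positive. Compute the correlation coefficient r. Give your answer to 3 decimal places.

|r| = √0.764 = 0.874
The association is positive, so r = 0.874.

0.874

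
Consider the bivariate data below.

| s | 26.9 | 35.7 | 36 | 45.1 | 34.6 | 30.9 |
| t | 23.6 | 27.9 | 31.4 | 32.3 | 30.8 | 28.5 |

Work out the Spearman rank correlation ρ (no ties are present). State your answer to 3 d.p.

0.829

Rank s: 1, 4, 5, 6, 3, 2
Rank t: 1, 2, 5, 6, 4, 3
d = rank(s) − rank(t): 0, 2, 0, 0, -1, -1; Σd² = 6
ρ = 1 − 6Σd² / [n(n²−1)] = 1 − 6×6 / (6×35) = 1 − 36/210 ≈ 0.829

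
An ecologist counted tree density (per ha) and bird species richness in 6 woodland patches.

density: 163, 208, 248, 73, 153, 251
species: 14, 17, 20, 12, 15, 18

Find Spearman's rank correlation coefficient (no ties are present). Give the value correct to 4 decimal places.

0.8857

Rank density: 3, 4, 5, 1, 2, 6
Rank species: 2, 4, 6, 1, 3, 5
d = rank(density) − rank(species): 1, 0, -1, 0, -1, 1; Σd² = 4
ρ = 1 − 6Σd² / [n(n²−1)] = 1 − 6×4 / (6×35) = 1 − 24/210 ≈ 0.8857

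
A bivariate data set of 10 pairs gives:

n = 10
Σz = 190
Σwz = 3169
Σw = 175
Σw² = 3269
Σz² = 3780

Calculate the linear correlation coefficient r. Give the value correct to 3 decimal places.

-0.833

r = (nΣwz − ΣwΣz) / √[(nΣw² − (Σw)²)(nΣz² − (Σz)²)]
Numerator: 10×3169 − 175×190 = -1560
Denominator: √[(32690 − 30625)(37800 − 36100)] = √[2065 × 1700] = 1873.6328
r = -1560 / 1873.6328 ≈ -0.833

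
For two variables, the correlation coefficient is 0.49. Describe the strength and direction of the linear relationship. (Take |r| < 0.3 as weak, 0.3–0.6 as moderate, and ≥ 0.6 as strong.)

r = 0.49 > 0 so the relationship is positive.
|r| = 0.49, which falls in the moderate range.

moderate positive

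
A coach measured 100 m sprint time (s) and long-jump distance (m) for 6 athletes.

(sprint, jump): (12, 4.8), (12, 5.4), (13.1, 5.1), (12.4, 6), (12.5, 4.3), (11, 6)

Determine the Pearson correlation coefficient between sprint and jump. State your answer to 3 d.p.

-0.469

n = 6, Σx = 73, Σy = 31.6, Σx² = 890.62, Σy² = 168.7, Σxy = 383.36
nΣxy − ΣxΣy = 2300.16 − 2306.8 = -6.64
nΣx² − (Σx)² = 5343.72 − 5329 = 14.72; nΣy² − (Σy)² = 1012.2 − 998.56 = 13.64
r = -6.64 / √(14.72 × 13.64) = -6.64 / 14.1697 ≈ -0.469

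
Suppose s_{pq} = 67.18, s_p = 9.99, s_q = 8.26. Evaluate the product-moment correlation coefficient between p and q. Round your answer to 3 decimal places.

0.814

r = Cov(p,q) / (s_p · s_q) = 67.18 / (9.99 × 8.26)
  = 67.18 / 82.5174 ≈ 0.814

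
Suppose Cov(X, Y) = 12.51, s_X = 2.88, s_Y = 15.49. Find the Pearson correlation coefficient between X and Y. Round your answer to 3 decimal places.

r = Cov(X,Y) / (s_X · s_Y) = 12.51 / (2.88 × 15.49)
  = 12.51 / 44.6112 ≈ 0.280

0.280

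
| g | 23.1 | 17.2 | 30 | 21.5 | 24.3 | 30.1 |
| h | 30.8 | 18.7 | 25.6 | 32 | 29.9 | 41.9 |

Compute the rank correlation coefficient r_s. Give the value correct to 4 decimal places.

Rank g: 3, 1, 5, 2, 4, 6
Rank h: 4, 1, 2, 5, 3, 6
d = rank(g) − rank(h): -1, 0, 3, -3, 1, 0; Σd² = 20
ρ = 1 − 6Σd² / [n(n²−1)] = 1 − 6×20 / (6×35) = 1 − 120/210 ≈ 0.4286

0.4286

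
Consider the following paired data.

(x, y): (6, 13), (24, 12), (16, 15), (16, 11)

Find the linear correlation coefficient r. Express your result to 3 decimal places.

n = 4, Σx = 62, Σy = 51, Σx² = 1124, Σy² = 659, Σxy = 782
nΣxy − ΣxΣy = 3128 − 3162 = -34
nΣx² − (Σx)² = 4496 − 3844 = 652; nΣy² − (Σy)² = 2636 − 2601 = 35
r = -34 / √(652 × 35) = -34 / 151.0629 ≈ -0.225

-0.225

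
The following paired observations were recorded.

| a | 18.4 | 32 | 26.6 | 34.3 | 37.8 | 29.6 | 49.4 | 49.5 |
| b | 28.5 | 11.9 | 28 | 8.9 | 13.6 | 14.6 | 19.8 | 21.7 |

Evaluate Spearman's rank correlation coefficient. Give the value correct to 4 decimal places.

Rank a: 1, 4, 2, 5, 6, 3, 7, 8
Rank b: 8, 2, 7, 1, 3, 4, 5, 6
d = rank(a) − rank(b): -7, 2, -5, 4, 3, -1, 2, 2; Σd² = 112
ρ = 1 − 6Σd² / [n(n²−1)] = 1 − 6×112 / (8×63) = 1 − 672/504 ≈ -0.3333

-0.3333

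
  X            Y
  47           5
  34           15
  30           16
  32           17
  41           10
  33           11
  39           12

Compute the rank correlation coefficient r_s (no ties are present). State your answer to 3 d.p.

Rank X: 7, 4, 1, 2, 6, 3, 5
Rank Y: 1, 5, 6, 7, 2, 3, 4
d = rank(X) − rank(Y): 6, -1, -5, -5, 4, 0, 1; Σd² = 104
ρ = 1 − 6Σd² / [n(n²−1)] = 1 − 6×104 / (7×48) = 1 − 624/336 ≈ -0.857

-0.857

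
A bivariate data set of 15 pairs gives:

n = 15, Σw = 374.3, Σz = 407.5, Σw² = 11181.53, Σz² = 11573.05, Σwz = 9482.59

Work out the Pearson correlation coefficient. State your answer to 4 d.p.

-0.7129

r = (nΣwz − ΣwΣz) / √[(nΣw² − (Σw)²)(nΣz² − (Σz)²)]
Numerator: 15×9482.59 − 374.3×407.5 = -10288.4
Denominator: √[(167722.95 − 140100.49)(173595.75 − 166056.25)] = √[27622.46 × 7539.5] = 14431.2001
r = -10288.4 / 14431.2001 ≈ -0.7129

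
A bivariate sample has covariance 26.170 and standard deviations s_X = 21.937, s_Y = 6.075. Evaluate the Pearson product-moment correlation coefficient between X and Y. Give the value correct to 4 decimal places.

0.1964

r = Cov(X,Y) / (s_X · s_Y) = 26.170 / (21.937 × 6.075)
  = 26.170 / 133.2673 ≈ 0.1964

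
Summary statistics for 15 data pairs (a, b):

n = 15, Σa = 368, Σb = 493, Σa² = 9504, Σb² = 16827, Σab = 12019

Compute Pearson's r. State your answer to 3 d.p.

-0.139

r = (nΣab − ΣaΣb) / √[(nΣa² − (Σa)²)(nΣb² − (Σb)²)]
Numerator: 15×12019 − 368×493 = -1139
Denominator: √[(142560 − 135424)(252405 − 243049)] = √[7136 × 9356] = 8170.9495
r = -1139 / 8170.9495 ≈ -0.139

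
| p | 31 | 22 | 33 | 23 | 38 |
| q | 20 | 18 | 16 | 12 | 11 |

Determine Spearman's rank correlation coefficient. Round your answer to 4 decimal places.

-0.5000

Rank p: 3, 1, 4, 2, 5
Rank q: 5, 4, 3, 2, 1
d = rank(p) − rank(q): -2, -3, 1, 0, 4; Σd² = 30
ρ = 1 − 6Σd² / [n(n²−1)] = 1 − 6×30 / (5×24) = 1 − 180/120 ≈ -0.5000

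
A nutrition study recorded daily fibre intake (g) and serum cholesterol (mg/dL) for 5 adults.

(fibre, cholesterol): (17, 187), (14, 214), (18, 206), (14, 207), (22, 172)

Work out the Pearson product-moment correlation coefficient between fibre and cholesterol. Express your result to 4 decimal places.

-0.8592

n = 5, Σx = 85, Σy = 986, Σx² = 1489, Σy² = 195634, Σxy = 16565
nΣxy − ΣxΣy = 82825 − 83810 = -985
nΣx² − (Σx)² = 7445 − 7225 = 220; nΣy² − (Σy)² = 978170 − 972196 = 5974
r = -985 / √(220 × 5974) = -985 / 1146.4205 ≈ -0.8592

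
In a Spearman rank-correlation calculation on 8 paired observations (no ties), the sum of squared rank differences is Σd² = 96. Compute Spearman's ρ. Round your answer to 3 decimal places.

ρ = 1 − 6Σd² / [n(n²−1)] = 1 − 6×96 / (8×63)
  = 1 − 576/504 = 1 − 1.1429 ≈ -0.143

-0.143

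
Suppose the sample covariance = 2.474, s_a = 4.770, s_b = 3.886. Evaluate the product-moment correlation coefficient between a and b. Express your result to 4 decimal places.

r = Cov(a,b) / (s_a · s_b) = 2.474 / (4.770 × 3.886)
  = 2.474 / 18.5362 ≈ 0.1335

0.1335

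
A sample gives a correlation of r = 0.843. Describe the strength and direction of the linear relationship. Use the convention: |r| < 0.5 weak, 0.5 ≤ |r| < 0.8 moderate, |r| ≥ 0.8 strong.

r = 0.843 > 0 so the relationship is positive.
|r| = 0.843, which falls in the strong range.

strong positive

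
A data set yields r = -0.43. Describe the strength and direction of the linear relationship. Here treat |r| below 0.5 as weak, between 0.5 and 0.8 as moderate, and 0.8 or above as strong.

weak negative

r = -0.43 < 0 so the relationship is negative.
|r| = 0.43, which falls in the weak range.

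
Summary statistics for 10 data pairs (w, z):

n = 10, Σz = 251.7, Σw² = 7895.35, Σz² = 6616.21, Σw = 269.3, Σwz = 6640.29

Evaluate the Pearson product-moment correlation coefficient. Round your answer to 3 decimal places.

-0.325

r = (nΣwz − ΣwΣz) / √[(nΣw² − (Σw)²)(nΣz² − (Σz)²)]
Numerator: 10×6640.29 − 269.3×251.7 = -1379.91
Denominator: √[(78953.5 − 72522.49)(66162.1 − 63352.89)] = √[6431.01 × 2809.21] = 4250.4185
r = -1379.91 / 4250.4185 ≈ -0.325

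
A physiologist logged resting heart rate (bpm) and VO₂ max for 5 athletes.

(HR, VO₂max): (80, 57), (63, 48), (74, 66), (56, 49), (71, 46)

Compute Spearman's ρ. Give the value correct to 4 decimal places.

0.5000

Rank HR: 5, 2, 4, 1, 3
Rank VO₂max: 4, 2, 5, 3, 1
d = rank(HR) − rank(VO₂max): 1, 0, -1, -2, 2; Σd² = 10
ρ = 1 − 6Σd² / [n(n²−1)] = 1 − 6×10 / (5×24) = 1 − 60/120 ≈ 0.5000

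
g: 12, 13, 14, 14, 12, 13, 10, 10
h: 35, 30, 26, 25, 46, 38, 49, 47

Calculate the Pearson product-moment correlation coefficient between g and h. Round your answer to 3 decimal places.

n = 8, Σg = 98, Σh = 296, Σg² = 1218, Σh² = 11596, Σgh = 3530
nΣgh − ΣgΣh = 28240 − 29008 = -768
nΣg² − (Σg)² = 9744 − 9604 = 140; nΣh² − (Σh)² = 92768 − 87616 = 5152
r = -768 / √(140 × 5152) = -768 / 849.2820 ≈ -0.904

-0.904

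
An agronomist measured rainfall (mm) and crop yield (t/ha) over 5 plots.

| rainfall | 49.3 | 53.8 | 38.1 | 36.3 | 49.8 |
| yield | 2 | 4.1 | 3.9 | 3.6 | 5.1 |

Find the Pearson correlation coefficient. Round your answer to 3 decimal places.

0.067

n = 5, Σx = 227.3, Σy = 18.7, Σx² = 10574.27, Σy² = 74.99, Σxy = 852.43
nΣxy − ΣxΣy = 4262.15 − 4250.51 = 11.64
nΣx² − (Σx)² = 52871.35 − 51665.29 = 1206.06; nΣy² − (Σy)² = 374.95 − 349.69 = 25.26
r = 11.64 / √(1206.06 × 25.26) = 11.64 / 174.5425 ≈ 0.067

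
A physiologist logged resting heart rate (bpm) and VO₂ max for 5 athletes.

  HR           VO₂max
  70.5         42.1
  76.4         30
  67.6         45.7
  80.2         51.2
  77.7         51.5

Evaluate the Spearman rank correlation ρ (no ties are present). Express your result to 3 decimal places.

Rank HR: 2, 3, 1, 5, 4
Rank VO₂max: 2, 1, 3, 4, 5
d = rank(HR) − rank(VO₂max): 0, 2, -2, 1, -1; Σd² = 10
ρ = 1 − 6Σd² / [n(n²−1)] = 1 − 6×10 / (5×24) = 1 − 60/120 ≈ 0.500

0.500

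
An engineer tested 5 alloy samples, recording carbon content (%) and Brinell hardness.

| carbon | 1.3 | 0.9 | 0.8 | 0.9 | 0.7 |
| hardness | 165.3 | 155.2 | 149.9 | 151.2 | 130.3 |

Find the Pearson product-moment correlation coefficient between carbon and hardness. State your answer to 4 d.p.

n = 5, Σx = 4.6, Σy = 751.9, Σx² = 4.44, Σy² = 113720.67, Σxy = 701.78
nΣxy − ΣxΣy = 3508.9 − 3458.74 = 50.16
nΣx² − (Σx)² = 22.2 − 21.16 = 1.04; nΣy² − (Σy)² = 568603.35 − 565353.61 = 3249.74
r = 50.16 / √(1.04 × 3249.74) = 50.16 / 58.1354 ≈ 0.8628

0.8628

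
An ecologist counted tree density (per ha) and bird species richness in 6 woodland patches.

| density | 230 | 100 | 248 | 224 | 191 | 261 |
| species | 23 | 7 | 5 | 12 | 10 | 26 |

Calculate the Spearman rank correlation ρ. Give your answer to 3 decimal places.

Rank density: 4, 1, 5, 3, 2, 6
Rank species: 5, 2, 1, 4, 3, 6
d = rank(density) − rank(species): -1, -1, 4, -1, -1, 0; Σd² = 20
ρ = 1 − 6Σd² / [n(n²−1)] = 1 − 6×20 / (6×35) = 1 − 120/210 ≈ 0.429

0.429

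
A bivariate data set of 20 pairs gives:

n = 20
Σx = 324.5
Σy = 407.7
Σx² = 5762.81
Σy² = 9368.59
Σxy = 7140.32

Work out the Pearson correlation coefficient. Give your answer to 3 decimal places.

r = (nΣxy − ΣxΣy) / √[(nΣx² − (Σx)²)(nΣy² − (Σy)²)]
Numerator: 20×7140.32 − 324.5×407.7 = 10507.75
Denominator: √[(115256.2 − 105300.25)(187371.8 − 166219.29)] = √[9955.95 × 21152.51] = 14511.8342
r = 10507.75 / 14511.8342 ≈ 0.724

0.724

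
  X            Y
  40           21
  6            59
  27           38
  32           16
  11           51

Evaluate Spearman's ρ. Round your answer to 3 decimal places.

-0.900

Rank X: 5, 1, 3, 4, 2
Rank Y: 2, 5, 3, 1, 4
d = rank(X) − rank(Y): 3, -4, 0, 3, -2; Σd² = 38
ρ = 1 − 6Σd² / [n(n²−1)] = 1 − 6×38 / (5×24) = 1 − 228/120 ≈ -0.900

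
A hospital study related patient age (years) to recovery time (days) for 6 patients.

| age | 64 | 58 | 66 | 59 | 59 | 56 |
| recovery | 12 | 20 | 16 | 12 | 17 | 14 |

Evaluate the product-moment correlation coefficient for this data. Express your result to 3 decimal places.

n = 6, Σx = 362, Σy = 91, Σx² = 21914, Σy² = 1429, Σxy = 5479
nΣxy − ΣxΣy = 32874 − 32942 = -68
nΣx² − (Σx)² = 131484 − 131044 = 440; nΣy² − (Σy)² = 8574 − 8281 = 293
r = -68 / √(440 × 293) = -68 / 359.0543 ≈ -0.189

-0.189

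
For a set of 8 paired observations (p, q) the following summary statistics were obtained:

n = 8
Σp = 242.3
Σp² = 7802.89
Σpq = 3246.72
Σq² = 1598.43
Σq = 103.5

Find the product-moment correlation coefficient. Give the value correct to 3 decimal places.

r = (nΣpq − ΣpΣq) / √[(nΣp² − (Σp)²)(nΣq² − (Σq)²)]
Numerator: 8×3246.72 − 242.3×103.5 = 895.71
Denominator: √[(62423.12 − 58709.29)(12787.44 − 10712.25)] = √[3713.83 × 2075.19] = 2776.1309
r = 895.71 / 2776.1309 ≈ 0.323

0.323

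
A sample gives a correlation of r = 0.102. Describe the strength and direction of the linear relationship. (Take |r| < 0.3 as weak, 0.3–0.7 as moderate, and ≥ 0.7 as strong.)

weak positive

r = 0.102 > 0 so the relationship is positive.
|r| = 0.102, which falls in the weak range.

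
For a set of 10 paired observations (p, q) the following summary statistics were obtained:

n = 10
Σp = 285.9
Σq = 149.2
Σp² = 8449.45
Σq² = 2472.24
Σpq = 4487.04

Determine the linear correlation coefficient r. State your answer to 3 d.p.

0.850

r = (nΣpq − ΣpΣq) / √[(nΣp² − (Σp)²)(nΣq² − (Σq)²)]
Numerator: 10×4487.04 − 285.9×149.2 = 2214.12
Denominator: √[(84494.5 − 81738.81)(24722.4 − 22260.64)] = √[2755.69 × 2461.76] = 2604.5820
r = 2214.12 / 2604.5820 ≈ 0.850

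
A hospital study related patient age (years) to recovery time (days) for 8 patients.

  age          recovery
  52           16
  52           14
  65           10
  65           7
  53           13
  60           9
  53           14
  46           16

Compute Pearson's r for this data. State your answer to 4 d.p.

-0.9220

n = 8, Σx = 446, Σy = 99, Σx² = 25192, Σy² = 1303, Σxy = 5372
nΣxy − ΣxΣy = 42976 − 44154 = -1178
nΣx² − (Σx)² = 201536 − 198916 = 2620; nΣy² − (Σy)² = 10424 − 9801 = 623
r = -1178 / √(2620 × 623) = -1178 / 1277.5993 ≈ -0.9220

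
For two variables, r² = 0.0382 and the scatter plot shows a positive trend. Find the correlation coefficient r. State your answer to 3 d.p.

|r| = √0.0382 = 0.195
The association is positive, so r = 0.195.

0.195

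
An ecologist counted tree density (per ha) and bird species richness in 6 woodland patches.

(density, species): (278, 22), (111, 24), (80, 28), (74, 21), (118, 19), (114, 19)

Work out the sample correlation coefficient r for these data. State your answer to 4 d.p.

-0.1528

n = 6, Σx = 775, Σy = 133, Σx² = 128401, Σy² = 3007, Σxy = 16982
nΣxy − ΣxΣy = 101892 − 103075 = -1183
nΣx² − (Σx)² = 770406 − 600625 = 169781; nΣy² − (Σy)² = 18042 − 17689 = 353
r = -1183 / √(169781 × 353) = -1183 / 7741.6208 ≈ -0.1528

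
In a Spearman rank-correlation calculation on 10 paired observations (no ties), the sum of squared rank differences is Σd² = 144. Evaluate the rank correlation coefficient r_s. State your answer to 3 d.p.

0.127

ρ = 1 − 6Σd² / [n(n²−1)] = 1 − 6×144 / (10×99)
  = 1 − 864/990 = 1 − 0.8727 ≈ 0.127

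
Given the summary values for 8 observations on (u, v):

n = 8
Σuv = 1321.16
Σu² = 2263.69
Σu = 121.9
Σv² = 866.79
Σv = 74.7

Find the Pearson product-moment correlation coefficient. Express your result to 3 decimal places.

0.698

r = (nΣuv − ΣuΣv) / √[(nΣu² − (Σu)²)(nΣv² − (Σv)²)]
Numerator: 8×1321.16 − 121.9×74.7 = 1463.35
Denominator: √[(18109.52 − 14859.61)(6934.32 − 5580.09)] = √[3249.91 × 1354.23] = 2097.8860
r = 1463.35 / 2097.8860 ≈ 0.698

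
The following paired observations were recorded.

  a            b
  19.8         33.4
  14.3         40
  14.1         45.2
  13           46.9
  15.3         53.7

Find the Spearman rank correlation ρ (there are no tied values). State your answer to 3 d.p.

-0.400

Rank a: 5, 3, 2, 1, 4
Rank b: 1, 2, 3, 4, 5
d = rank(a) − rank(b): 4, 1, -1, -3, -1; Σd² = 28
ρ = 1 − 6Σd² / [n(n²−1)] = 1 − 6×28 / (5×24) = 1 − 168/120 ≈ -0.400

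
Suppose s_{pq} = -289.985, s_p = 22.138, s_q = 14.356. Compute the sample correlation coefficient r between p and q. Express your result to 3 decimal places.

-0.912

r = Cov(p,q) / (s_p · s_q) = -289.985 / (22.138 × 14.356)
  = -289.985 / 317.8131 ≈ -0.912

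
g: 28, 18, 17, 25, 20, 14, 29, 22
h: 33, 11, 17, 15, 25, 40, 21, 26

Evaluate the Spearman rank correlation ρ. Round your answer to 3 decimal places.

Rank g: 7, 3, 2, 6, 4, 1, 8, 5
Rank h: 7, 1, 3, 2, 5, 8, 4, 6
d = rank(g) − rank(h): 0, 2, -1, 4, -1, -7, 4, -1; Σd² = 88
ρ = 1 − 6Σd² / [n(n²−1)] = 1 − 6×88 / (8×63) = 1 − 528/504 ≈ -0.048

-0.048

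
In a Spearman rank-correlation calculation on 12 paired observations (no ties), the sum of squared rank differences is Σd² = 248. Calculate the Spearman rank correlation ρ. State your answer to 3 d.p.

ρ = 1 − 6Σd² / [n(n²−1)] = 1 − 6×248 / (12×143)
  = 1 − 1488/1716 = 1 − 0.8671 ≈ 0.133

0.133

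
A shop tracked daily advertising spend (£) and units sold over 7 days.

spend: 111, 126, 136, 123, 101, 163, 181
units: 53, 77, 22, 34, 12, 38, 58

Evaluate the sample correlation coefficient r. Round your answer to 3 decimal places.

n = 7, Σx = 941, Σy = 294, Σx² = 131353, Σy² = 15330, Σxy = 40663
nΣxy − ΣxΣy = 284641 − 276654 = 7987
nΣx² − (Σx)² = 919471 − 885481 = 33990; nΣy² − (Σy)² = 107310 − 86436 = 20874
r = 7987 / √(33990 × 20874) = 7987 / 26636.5775 ≈ 0.300

0.300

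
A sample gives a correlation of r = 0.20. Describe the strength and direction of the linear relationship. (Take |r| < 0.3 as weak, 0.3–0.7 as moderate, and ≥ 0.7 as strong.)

r = 0.20 > 0 so the relationship is positive.
|r| = 0.20, which falls in the weak range.

weak positive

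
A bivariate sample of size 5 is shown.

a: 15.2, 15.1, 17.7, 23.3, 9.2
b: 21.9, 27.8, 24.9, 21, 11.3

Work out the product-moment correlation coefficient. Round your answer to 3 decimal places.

0.516

n = 5, Σa = 80.5, Σb = 106.9, Σa² = 1399.87, Σb² = 2441.15, Σab = 1786.65
nΣab − ΣaΣb = 8933.25 − 8605.45 = 327.8
nΣa² − (Σa)² = 6999.35 − 6480.25 = 519.1; nΣb² − (Σb)² = 12205.75 − 11427.61 = 778.14
r = 327.8 / √(519.1 × 778.14) = 327.8 / 635.5568 ≈ 0.516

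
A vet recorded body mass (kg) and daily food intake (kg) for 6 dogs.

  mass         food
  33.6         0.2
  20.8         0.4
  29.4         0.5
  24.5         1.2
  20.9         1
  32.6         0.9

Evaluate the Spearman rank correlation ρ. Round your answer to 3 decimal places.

-0.314

Rank mass: 6, 1, 4, 3, 2, 5
Rank food: 1, 2, 3, 6, 5, 4
d = rank(mass) − rank(food): 5, -1, 1, -3, -3, 1; Σd² = 46
ρ = 1 − 6Σd² / [n(n²−1)] = 1 − 6×46 / (6×35) = 1 − 276/210 ≈ -0.314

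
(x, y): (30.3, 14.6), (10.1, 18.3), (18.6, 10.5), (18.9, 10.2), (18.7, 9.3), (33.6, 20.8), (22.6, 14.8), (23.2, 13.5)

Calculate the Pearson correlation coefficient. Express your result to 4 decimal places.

0.3441

n = 8, Σx = 176, Σy = 112, Σx² = 4250.92, Σy² = 1682.76, Σxy = 2535.76
nΣxy − ΣxΣy = 20286.08 − 19712 = 574.08
nΣx² − (Σx)² = 34007.36 − 30976 = 3031.36; nΣy² − (Σy)² = 13462.08 − 12544 = 918.08
r = 574.08 / √(3031.36 × 918.08) = 574.08 / 1668.2419 ≈ 0.3441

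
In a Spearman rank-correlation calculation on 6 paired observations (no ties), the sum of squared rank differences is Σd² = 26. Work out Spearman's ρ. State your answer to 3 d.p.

0.257

ρ = 1 − 6Σd² / [n(n²−1)] = 1 − 6×26 / (6×35)
  = 1 − 156/210 = 1 − 0.7429 ≈ 0.257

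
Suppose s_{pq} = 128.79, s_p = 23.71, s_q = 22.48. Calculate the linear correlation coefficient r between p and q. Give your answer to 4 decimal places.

0.2416

r = Cov(p,q) / (s_p · s_q) = 128.79 / (23.71 × 22.48)
  = 128.79 / 533.0008 ≈ 0.2416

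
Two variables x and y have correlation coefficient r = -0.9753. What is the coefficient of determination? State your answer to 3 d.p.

r² = (-0.9753)² = 0.951

0.951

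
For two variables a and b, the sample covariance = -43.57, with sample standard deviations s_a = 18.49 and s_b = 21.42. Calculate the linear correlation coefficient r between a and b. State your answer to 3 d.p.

-0.110

r = Cov(a,b) / (s_a · s_b) = -43.57 / (18.49 × 21.42)
  = -43.57 / 396.0558 ≈ -0.110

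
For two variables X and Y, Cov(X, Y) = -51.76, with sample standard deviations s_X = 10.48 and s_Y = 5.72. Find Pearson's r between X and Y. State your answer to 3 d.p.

-0.863

r = Cov(X,Y) / (s_X · s_Y) = -51.76 / (10.48 × 5.72)
  = -51.76 / 59.9456 ≈ -0.863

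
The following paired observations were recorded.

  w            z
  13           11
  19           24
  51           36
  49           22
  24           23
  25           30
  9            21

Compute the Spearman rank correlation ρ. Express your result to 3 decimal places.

0.714

Rank w: 2, 3, 7, 6, 4, 5, 1
Rank z: 1, 5, 7, 3, 4, 6, 2
d = rank(w) − rank(z): 1, -2, 0, 3, 0, -1, -1; Σd² = 16
ρ = 1 − 6Σd² / [n(n²−1)] = 1 − 6×16 / (7×48) = 1 − 96/336 ≈ 0.714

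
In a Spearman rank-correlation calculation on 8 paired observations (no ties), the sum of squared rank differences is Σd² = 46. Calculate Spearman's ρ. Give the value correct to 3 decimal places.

0.452

ρ = 1 − 6Σd² / [n(n²−1)] = 1 − 6×46 / (8×63)
  = 1 − 276/504 = 1 − 0.5476 ≈ 0.452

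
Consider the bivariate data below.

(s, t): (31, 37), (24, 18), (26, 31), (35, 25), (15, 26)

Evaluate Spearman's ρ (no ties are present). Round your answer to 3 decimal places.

Rank s: 4, 2, 3, 5, 1
Rank t: 5, 1, 4, 2, 3
d = rank(s) − rank(t): -1, 1, -1, 3, -2; Σd² = 16
ρ = 1 − 6Σd² / [n(n²−1)] = 1 − 6×16 / (5×24) = 1 − 96/120 ≈ 0.200

0.200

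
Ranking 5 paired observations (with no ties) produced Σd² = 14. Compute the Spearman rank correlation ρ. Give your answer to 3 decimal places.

0.300

ρ = 1 − 6Σd² / [n(n²−1)] = 1 − 6×14 / (5×24)
  = 1 − 84/120 = 1 − 0.7000 ≈ 0.300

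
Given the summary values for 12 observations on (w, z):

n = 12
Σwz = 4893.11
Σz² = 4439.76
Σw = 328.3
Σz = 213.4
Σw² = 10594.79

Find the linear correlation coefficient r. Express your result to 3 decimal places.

r = (nΣwz − ΣwΣz) / √[(nΣw² − (Σw)²)(nΣz² − (Σz)²)]
Numerator: 12×4893.11 − 328.3×213.4 = -11341.9
Denominator: √[(127137.48 − 107780.89)(53277.12 − 45539.56)] = √[19356.59 × 7737.56] = 12238.1688
r = -11341.9 / 12238.1688 ≈ -0.927

-0.927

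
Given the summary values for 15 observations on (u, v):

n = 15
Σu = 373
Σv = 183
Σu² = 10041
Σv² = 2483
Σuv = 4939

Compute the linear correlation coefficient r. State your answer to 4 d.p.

0.8870

r = (nΣuv − ΣuΣv) / √[(nΣu² − (Σu)²)(nΣv² − (Σv)²)]
Numerator: 15×4939 − 373×183 = 5826
Denominator: √[(150615 − 139129)(37245 − 33489)] = √[11486 × 3756] = 6568.2125
r = 5826 / 6568.2125 ≈ 0.8870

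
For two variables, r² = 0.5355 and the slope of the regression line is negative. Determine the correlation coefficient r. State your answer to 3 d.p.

|r| = √0.5355 = 0.732
The association is negative, so r = −0.732.

-0.732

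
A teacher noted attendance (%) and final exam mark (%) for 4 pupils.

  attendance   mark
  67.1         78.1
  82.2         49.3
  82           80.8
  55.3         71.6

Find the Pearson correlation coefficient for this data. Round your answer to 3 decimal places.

n = 4, Σx = 286.6, Σy = 279.8, Σx² = 21041.34, Σy² = 20185.3, Σxy = 19878.05
nΣxy − ΣxΣy = 79512.2 − 80190.68 = -678.48
nΣx² − (Σx)² = 84165.36 − 82139.56 = 2025.8; nΣy² − (Σy)² = 80741.2 − 78288.04 = 2453.16
r = -678.48 / √(2025.8 × 2453.16) = -678.48 / 2229.2626 ≈ -0.304

-0.304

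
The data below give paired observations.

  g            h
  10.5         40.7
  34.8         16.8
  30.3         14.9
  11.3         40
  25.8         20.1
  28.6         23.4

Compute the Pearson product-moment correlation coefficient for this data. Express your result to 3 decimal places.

n = 6, Σg = 141.3, Σh = 155.9, Σg² = 3850.67, Σh² = 4712.31, Σgh = 3103.28
nΣgh − ΣgΣh = 18619.68 − 22028.67 = -3408.99
nΣg² − (Σg)² = 23104.02 − 19965.69 = 3138.33; nΣh² − (Σh)² = 28273.86 − 24304.81 = 3969.05
r = -3408.99 / √(3138.33 × 3969.05) = -3408.99 / 3529.3326 ≈ -0.966

-0.966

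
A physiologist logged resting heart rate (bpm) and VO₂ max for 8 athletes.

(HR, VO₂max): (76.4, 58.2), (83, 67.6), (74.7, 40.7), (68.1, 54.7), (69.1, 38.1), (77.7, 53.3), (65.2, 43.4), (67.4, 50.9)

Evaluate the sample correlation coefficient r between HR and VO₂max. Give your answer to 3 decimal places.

0.648

n = 8, Σx = 581.6, Σy = 406.9, Σx² = 42549.56, Σy² = 21372.45, Σxy = 29857.1
nΣxy − ΣxΣy = 238856.8 − 236653.04 = 2203.76
nΣx² − (Σx)² = 340396.48 − 338258.56 = 2137.92; nΣy² − (Σy)² = 170979.6 − 165567.61 = 5411.99
r = 2203.76 / √(2137.92 × 5411.99) = 2203.76 / 3401.5293 ≈ 0.648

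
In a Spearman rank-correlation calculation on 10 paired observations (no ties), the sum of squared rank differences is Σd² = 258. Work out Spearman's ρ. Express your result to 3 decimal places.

ρ = 1 − 6Σd² / [n(n²−1)] = 1 − 6×258 / (10×99)
  = 1 − 1548/990 = 1 − 1.5636 ≈ -0.564

-0.564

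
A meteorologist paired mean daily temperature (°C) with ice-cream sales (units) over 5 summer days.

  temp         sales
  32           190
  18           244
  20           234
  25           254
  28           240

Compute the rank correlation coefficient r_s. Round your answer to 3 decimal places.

Rank temp: 5, 1, 2, 3, 4
Rank sales: 1, 4, 2, 5, 3
d = rank(temp) − rank(sales): 4, -3, 0, -2, 1; Σd² = 30
ρ = 1 − 6Σd² / [n(n²−1)] = 1 − 6×30 / (5×24) = 1 − 180/120 ≈ -0.500

-0.500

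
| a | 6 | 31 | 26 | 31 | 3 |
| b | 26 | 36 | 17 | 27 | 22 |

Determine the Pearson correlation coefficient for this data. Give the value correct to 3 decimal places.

n = 5, Σa = 97, Σb = 128, Σa² = 2643, Σb² = 3474, Σab = 2617
nΣab − ΣaΣb = 13085 − 12416 = 669
nΣa² − (Σa)² = 13215 − 9409 = 3806; nΣb² − (Σb)² = 17370 − 16384 = 986
r = 669 / √(3806 × 986) = 669 / 1937.1928 ≈ 0.345

0.345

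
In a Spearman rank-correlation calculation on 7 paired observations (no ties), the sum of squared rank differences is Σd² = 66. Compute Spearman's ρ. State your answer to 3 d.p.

-0.179

ρ = 1 − 6Σd² / [n(n²−1)] = 1 − 6×66 / (7×48)
  = 1 − 396/336 = 1 − 1.1786 ≈ -0.179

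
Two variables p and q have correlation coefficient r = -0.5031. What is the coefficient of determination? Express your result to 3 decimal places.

r² = (-0.5031)² = 0.253

0.253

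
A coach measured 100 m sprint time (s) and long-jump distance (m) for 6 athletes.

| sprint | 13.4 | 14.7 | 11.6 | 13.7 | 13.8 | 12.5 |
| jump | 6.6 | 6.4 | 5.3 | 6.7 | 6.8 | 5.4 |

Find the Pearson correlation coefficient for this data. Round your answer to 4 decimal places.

n = 6, Σx = 79.7, Σy = 37.2, Σx² = 1064.59, Σy² = 232.9, Σxy = 497.13
nΣxy − ΣxΣy = 2982.78 − 2964.84 = 17.94
nΣx² − (Σx)² = 6387.54 − 6352.09 = 35.45; nΣy² − (Σy)² = 1397.4 − 1383.84 = 13.56
r = 17.94 / √(35.45 × 13.56) = 17.94 / 21.9249 ≈ 0.8182

0.8182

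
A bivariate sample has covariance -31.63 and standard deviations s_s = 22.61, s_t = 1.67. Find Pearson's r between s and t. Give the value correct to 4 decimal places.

-0.8377

r = Cov(s,t) / (s_s · s_t) = -31.63 / (22.61 × 1.67)
  = -31.63 / 37.7587 ≈ -0.8377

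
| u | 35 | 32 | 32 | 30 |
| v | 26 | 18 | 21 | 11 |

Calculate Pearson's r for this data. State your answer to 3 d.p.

n = 4, Σu = 129, Σv = 76, Σu² = 4173, Σv² = 1562, Σuv = 2488
nΣuv − ΣuΣv = 9952 − 9804 = 148
nΣu² − (Σu)² = 16692 − 16641 = 51; nΣv² − (Σv)² = 6248 − 5776 = 472
r = 148 / √(51 × 472) = 148 / 155.1515 ≈ 0.954

0.954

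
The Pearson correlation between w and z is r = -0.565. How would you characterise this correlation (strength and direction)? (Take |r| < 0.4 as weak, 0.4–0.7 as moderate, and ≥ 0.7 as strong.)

moderate negative

r = -0.565 < 0 so the relationship is negative.
|r| = 0.565, which falls in the moderate range.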